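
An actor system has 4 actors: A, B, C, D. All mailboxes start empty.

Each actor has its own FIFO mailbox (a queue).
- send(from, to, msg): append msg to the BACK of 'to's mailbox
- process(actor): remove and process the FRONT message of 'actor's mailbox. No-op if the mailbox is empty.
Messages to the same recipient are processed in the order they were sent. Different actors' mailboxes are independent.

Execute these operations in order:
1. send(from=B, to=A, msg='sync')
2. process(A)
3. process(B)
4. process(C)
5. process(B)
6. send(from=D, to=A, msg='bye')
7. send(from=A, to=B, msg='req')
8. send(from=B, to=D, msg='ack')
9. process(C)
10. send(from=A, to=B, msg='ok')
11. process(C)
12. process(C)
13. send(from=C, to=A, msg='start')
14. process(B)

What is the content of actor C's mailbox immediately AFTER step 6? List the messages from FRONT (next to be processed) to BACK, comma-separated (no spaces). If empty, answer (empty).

After 1 (send(from=B, to=A, msg='sync')): A:[sync] B:[] C:[] D:[]
After 2 (process(A)): A:[] B:[] C:[] D:[]
After 3 (process(B)): A:[] B:[] C:[] D:[]
After 4 (process(C)): A:[] B:[] C:[] D:[]
After 5 (process(B)): A:[] B:[] C:[] D:[]
After 6 (send(from=D, to=A, msg='bye')): A:[bye] B:[] C:[] D:[]

(empty)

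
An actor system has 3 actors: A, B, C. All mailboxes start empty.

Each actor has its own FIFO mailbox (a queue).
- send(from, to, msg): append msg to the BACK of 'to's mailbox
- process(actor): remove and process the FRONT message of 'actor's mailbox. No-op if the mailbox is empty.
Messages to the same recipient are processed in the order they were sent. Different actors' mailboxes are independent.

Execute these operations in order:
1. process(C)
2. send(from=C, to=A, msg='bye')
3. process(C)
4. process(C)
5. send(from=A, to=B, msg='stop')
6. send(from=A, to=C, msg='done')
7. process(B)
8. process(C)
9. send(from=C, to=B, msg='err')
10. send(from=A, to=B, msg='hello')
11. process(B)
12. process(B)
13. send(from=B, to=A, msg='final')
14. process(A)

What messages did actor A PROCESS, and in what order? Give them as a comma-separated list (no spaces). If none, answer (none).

Answer: bye

Derivation:
After 1 (process(C)): A:[] B:[] C:[]
After 2 (send(from=C, to=A, msg='bye')): A:[bye] B:[] C:[]
After 3 (process(C)): A:[bye] B:[] C:[]
After 4 (process(C)): A:[bye] B:[] C:[]
After 5 (send(from=A, to=B, msg='stop')): A:[bye] B:[stop] C:[]
After 6 (send(from=A, to=C, msg='done')): A:[bye] B:[stop] C:[done]
After 7 (process(B)): A:[bye] B:[] C:[done]
After 8 (process(C)): A:[bye] B:[] C:[]
After 9 (send(from=C, to=B, msg='err')): A:[bye] B:[err] C:[]
After 10 (send(from=A, to=B, msg='hello')): A:[bye] B:[err,hello] C:[]
After 11 (process(B)): A:[bye] B:[hello] C:[]
After 12 (process(B)): A:[bye] B:[] C:[]
After 13 (send(from=B, to=A, msg='final')): A:[bye,final] B:[] C:[]
After 14 (process(A)): A:[final] B:[] C:[]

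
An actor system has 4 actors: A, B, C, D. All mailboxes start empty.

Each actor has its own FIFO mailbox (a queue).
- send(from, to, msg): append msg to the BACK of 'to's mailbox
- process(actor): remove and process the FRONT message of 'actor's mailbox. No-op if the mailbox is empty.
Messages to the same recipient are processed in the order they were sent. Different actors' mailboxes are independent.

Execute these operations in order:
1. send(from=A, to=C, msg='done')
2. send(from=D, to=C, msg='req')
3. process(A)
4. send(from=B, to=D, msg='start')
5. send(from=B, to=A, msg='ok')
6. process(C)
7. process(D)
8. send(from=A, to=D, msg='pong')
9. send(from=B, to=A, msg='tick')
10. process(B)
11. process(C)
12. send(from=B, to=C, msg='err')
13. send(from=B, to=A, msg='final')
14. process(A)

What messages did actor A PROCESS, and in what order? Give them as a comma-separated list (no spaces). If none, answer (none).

After 1 (send(from=A, to=C, msg='done')): A:[] B:[] C:[done] D:[]
After 2 (send(from=D, to=C, msg='req')): A:[] B:[] C:[done,req] D:[]
After 3 (process(A)): A:[] B:[] C:[done,req] D:[]
After 4 (send(from=B, to=D, msg='start')): A:[] B:[] C:[done,req] D:[start]
After 5 (send(from=B, to=A, msg='ok')): A:[ok] B:[] C:[done,req] D:[start]
After 6 (process(C)): A:[ok] B:[] C:[req] D:[start]
After 7 (process(D)): A:[ok] B:[] C:[req] D:[]
After 8 (send(from=A, to=D, msg='pong')): A:[ok] B:[] C:[req] D:[pong]
After 9 (send(from=B, to=A, msg='tick')): A:[ok,tick] B:[] C:[req] D:[pong]
After 10 (process(B)): A:[ok,tick] B:[] C:[req] D:[pong]
After 11 (process(C)): A:[ok,tick] B:[] C:[] D:[pong]
After 12 (send(from=B, to=C, msg='err')): A:[ok,tick] B:[] C:[err] D:[pong]
After 13 (send(from=B, to=A, msg='final')): A:[ok,tick,final] B:[] C:[err] D:[pong]
After 14 (process(A)): A:[tick,final] B:[] C:[err] D:[pong]

Answer: ok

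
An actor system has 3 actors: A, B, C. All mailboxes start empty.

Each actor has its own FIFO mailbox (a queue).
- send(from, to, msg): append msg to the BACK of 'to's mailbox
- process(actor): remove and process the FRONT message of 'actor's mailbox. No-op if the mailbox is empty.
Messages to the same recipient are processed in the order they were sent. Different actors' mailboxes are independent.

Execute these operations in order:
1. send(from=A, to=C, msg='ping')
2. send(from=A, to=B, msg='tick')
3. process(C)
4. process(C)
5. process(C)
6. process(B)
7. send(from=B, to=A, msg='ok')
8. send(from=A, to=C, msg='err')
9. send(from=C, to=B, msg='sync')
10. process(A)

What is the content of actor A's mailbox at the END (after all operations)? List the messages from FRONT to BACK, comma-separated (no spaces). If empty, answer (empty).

Answer: (empty)

Derivation:
After 1 (send(from=A, to=C, msg='ping')): A:[] B:[] C:[ping]
After 2 (send(from=A, to=B, msg='tick')): A:[] B:[tick] C:[ping]
After 3 (process(C)): A:[] B:[tick] C:[]
After 4 (process(C)): A:[] B:[tick] C:[]
After 5 (process(C)): A:[] B:[tick] C:[]
After 6 (process(B)): A:[] B:[] C:[]
After 7 (send(from=B, to=A, msg='ok')): A:[ok] B:[] C:[]
After 8 (send(from=A, to=C, msg='err')): A:[ok] B:[] C:[err]
After 9 (send(from=C, to=B, msg='sync')): A:[ok] B:[sync] C:[err]
After 10 (process(A)): A:[] B:[sync] C:[err]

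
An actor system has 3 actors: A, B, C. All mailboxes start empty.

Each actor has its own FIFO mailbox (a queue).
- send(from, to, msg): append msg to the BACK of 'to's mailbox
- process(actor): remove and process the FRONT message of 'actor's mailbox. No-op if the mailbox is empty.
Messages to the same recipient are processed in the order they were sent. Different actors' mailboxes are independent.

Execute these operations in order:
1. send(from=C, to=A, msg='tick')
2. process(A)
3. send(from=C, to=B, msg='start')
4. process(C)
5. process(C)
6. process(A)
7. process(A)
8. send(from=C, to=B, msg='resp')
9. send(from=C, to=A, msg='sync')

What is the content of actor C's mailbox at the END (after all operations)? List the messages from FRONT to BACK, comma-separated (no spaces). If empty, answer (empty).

After 1 (send(from=C, to=A, msg='tick')): A:[tick] B:[] C:[]
After 2 (process(A)): A:[] B:[] C:[]
After 3 (send(from=C, to=B, msg='start')): A:[] B:[start] C:[]
After 4 (process(C)): A:[] B:[start] C:[]
After 5 (process(C)): A:[] B:[start] C:[]
After 6 (process(A)): A:[] B:[start] C:[]
After 7 (process(A)): A:[] B:[start] C:[]
After 8 (send(from=C, to=B, msg='resp')): A:[] B:[start,resp] C:[]
After 9 (send(from=C, to=A, msg='sync')): A:[sync] B:[start,resp] C:[]

Answer: (empty)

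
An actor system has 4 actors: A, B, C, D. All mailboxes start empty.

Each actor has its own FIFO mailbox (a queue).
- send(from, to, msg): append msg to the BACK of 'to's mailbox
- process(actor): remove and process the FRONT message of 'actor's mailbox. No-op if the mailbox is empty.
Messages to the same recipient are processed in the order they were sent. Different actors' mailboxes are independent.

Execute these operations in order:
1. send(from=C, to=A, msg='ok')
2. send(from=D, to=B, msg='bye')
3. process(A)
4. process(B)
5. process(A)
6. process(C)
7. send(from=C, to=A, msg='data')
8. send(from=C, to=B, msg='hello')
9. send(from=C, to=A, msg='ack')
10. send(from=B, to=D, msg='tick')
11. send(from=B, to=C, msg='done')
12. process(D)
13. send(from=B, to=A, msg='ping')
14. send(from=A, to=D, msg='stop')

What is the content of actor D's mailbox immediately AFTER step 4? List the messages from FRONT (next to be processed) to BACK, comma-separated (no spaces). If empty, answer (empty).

After 1 (send(from=C, to=A, msg='ok')): A:[ok] B:[] C:[] D:[]
After 2 (send(from=D, to=B, msg='bye')): A:[ok] B:[bye] C:[] D:[]
After 3 (process(A)): A:[] B:[bye] C:[] D:[]
After 4 (process(B)): A:[] B:[] C:[] D:[]

(empty)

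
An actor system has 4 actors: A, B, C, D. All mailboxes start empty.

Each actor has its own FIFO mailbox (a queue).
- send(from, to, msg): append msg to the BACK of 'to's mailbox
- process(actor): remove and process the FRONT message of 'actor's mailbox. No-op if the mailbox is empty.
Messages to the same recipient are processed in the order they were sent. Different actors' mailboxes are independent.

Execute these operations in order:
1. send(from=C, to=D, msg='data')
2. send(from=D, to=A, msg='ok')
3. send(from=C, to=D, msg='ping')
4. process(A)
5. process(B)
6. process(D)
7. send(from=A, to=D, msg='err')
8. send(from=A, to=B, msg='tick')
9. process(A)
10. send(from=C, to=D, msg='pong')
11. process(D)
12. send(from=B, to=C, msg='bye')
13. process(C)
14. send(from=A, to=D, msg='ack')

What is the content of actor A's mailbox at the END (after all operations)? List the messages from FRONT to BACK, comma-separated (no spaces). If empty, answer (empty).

After 1 (send(from=C, to=D, msg='data')): A:[] B:[] C:[] D:[data]
After 2 (send(from=D, to=A, msg='ok')): A:[ok] B:[] C:[] D:[data]
After 3 (send(from=C, to=D, msg='ping')): A:[ok] B:[] C:[] D:[data,ping]
After 4 (process(A)): A:[] B:[] C:[] D:[data,ping]
After 5 (process(B)): A:[] B:[] C:[] D:[data,ping]
After 6 (process(D)): A:[] B:[] C:[] D:[ping]
After 7 (send(from=A, to=D, msg='err')): A:[] B:[] C:[] D:[ping,err]
After 8 (send(from=A, to=B, msg='tick')): A:[] B:[tick] C:[] D:[ping,err]
After 9 (process(A)): A:[] B:[tick] C:[] D:[ping,err]
After 10 (send(from=C, to=D, msg='pong')): A:[] B:[tick] C:[] D:[ping,err,pong]
After 11 (process(D)): A:[] B:[tick] C:[] D:[err,pong]
After 12 (send(from=B, to=C, msg='bye')): A:[] B:[tick] C:[bye] D:[err,pong]
After 13 (process(C)): A:[] B:[tick] C:[] D:[err,pong]
After 14 (send(from=A, to=D, msg='ack')): A:[] B:[tick] C:[] D:[err,pong,ack]

Answer: (empty)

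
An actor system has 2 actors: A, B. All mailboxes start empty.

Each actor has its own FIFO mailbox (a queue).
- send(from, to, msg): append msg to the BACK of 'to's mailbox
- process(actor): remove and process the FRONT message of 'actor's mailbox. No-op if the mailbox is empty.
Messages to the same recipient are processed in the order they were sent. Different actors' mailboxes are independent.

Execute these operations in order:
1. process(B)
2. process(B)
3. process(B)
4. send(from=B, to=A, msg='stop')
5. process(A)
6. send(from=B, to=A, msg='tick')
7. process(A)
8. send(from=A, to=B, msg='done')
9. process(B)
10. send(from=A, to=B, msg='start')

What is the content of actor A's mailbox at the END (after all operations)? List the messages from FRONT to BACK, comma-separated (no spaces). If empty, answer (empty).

Answer: (empty)

Derivation:
After 1 (process(B)): A:[] B:[]
After 2 (process(B)): A:[] B:[]
After 3 (process(B)): A:[] B:[]
After 4 (send(from=B, to=A, msg='stop')): A:[stop] B:[]
After 5 (process(A)): A:[] B:[]
After 6 (send(from=B, to=A, msg='tick')): A:[tick] B:[]
After 7 (process(A)): A:[] B:[]
After 8 (send(from=A, to=B, msg='done')): A:[] B:[done]
After 9 (process(B)): A:[] B:[]
After 10 (send(from=A, to=B, msg='start')): A:[] B:[start]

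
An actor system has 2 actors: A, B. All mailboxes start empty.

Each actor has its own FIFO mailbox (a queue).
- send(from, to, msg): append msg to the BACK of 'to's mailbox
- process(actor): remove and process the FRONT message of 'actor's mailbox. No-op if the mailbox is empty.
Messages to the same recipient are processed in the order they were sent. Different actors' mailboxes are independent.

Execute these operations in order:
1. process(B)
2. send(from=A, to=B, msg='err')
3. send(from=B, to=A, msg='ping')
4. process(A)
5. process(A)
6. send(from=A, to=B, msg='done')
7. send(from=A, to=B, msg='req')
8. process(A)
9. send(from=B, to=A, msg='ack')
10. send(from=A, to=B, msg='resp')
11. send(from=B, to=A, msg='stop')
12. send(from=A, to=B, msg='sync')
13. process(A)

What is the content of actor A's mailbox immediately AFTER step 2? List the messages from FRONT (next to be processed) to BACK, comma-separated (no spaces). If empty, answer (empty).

After 1 (process(B)): A:[] B:[]
After 2 (send(from=A, to=B, msg='err')): A:[] B:[err]

(empty)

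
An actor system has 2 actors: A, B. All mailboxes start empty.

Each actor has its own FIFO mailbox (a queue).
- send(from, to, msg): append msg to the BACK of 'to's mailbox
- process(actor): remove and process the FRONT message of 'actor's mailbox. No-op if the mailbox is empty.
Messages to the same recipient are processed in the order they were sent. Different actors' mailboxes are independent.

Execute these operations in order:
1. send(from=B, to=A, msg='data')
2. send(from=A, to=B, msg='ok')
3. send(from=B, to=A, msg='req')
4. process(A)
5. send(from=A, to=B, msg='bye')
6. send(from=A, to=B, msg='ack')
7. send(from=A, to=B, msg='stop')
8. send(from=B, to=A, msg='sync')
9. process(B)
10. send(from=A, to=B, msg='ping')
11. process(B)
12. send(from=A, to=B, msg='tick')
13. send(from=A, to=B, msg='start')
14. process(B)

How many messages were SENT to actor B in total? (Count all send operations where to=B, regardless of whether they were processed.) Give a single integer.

Answer: 7

Derivation:
After 1 (send(from=B, to=A, msg='data')): A:[data] B:[]
After 2 (send(from=A, to=B, msg='ok')): A:[data] B:[ok]
After 3 (send(from=B, to=A, msg='req')): A:[data,req] B:[ok]
After 4 (process(A)): A:[req] B:[ok]
After 5 (send(from=A, to=B, msg='bye')): A:[req] B:[ok,bye]
After 6 (send(from=A, to=B, msg='ack')): A:[req] B:[ok,bye,ack]
After 7 (send(from=A, to=B, msg='stop')): A:[req] B:[ok,bye,ack,stop]
After 8 (send(from=B, to=A, msg='sync')): A:[req,sync] B:[ok,bye,ack,stop]
After 9 (process(B)): A:[req,sync] B:[bye,ack,stop]
After 10 (send(from=A, to=B, msg='ping')): A:[req,sync] B:[bye,ack,stop,ping]
After 11 (process(B)): A:[req,sync] B:[ack,stop,ping]
After 12 (send(from=A, to=B, msg='tick')): A:[req,sync] B:[ack,stop,ping,tick]
After 13 (send(from=A, to=B, msg='start')): A:[req,sync] B:[ack,stop,ping,tick,start]
After 14 (process(B)): A:[req,sync] B:[stop,ping,tick,start]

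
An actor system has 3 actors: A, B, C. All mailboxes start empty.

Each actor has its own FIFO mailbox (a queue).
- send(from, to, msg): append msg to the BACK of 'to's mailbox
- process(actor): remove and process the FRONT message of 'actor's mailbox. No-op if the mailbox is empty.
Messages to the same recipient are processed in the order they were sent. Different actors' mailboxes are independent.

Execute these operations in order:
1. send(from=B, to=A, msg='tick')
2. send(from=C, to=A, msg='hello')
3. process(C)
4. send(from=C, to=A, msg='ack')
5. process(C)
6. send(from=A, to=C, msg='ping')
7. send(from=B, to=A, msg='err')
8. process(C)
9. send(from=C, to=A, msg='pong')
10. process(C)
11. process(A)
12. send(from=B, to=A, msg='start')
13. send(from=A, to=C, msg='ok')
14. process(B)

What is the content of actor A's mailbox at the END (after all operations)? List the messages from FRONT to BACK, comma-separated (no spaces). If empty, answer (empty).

After 1 (send(from=B, to=A, msg='tick')): A:[tick] B:[] C:[]
After 2 (send(from=C, to=A, msg='hello')): A:[tick,hello] B:[] C:[]
After 3 (process(C)): A:[tick,hello] B:[] C:[]
After 4 (send(from=C, to=A, msg='ack')): A:[tick,hello,ack] B:[] C:[]
After 5 (process(C)): A:[tick,hello,ack] B:[] C:[]
After 6 (send(from=A, to=C, msg='ping')): A:[tick,hello,ack] B:[] C:[ping]
After 7 (send(from=B, to=A, msg='err')): A:[tick,hello,ack,err] B:[] C:[ping]
After 8 (process(C)): A:[tick,hello,ack,err] B:[] C:[]
After 9 (send(from=C, to=A, msg='pong')): A:[tick,hello,ack,err,pong] B:[] C:[]
After 10 (process(C)): A:[tick,hello,ack,err,pong] B:[] C:[]
After 11 (process(A)): A:[hello,ack,err,pong] B:[] C:[]
After 12 (send(from=B, to=A, msg='start')): A:[hello,ack,err,pong,start] B:[] C:[]
After 13 (send(from=A, to=C, msg='ok')): A:[hello,ack,err,pong,start] B:[] C:[ok]
After 14 (process(B)): A:[hello,ack,err,pong,start] B:[] C:[ok]

Answer: hello,ack,err,pong,start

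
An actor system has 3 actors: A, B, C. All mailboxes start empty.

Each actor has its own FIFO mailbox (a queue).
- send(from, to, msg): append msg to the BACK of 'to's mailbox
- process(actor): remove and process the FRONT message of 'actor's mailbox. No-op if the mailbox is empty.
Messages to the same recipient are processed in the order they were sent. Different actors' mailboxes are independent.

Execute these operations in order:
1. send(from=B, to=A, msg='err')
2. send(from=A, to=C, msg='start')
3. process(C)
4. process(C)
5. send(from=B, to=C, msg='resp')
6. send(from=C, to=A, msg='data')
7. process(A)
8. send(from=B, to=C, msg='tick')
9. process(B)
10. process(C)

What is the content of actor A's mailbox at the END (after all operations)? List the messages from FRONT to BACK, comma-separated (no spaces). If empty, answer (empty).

After 1 (send(from=B, to=A, msg='err')): A:[err] B:[] C:[]
After 2 (send(from=A, to=C, msg='start')): A:[err] B:[] C:[start]
After 3 (process(C)): A:[err] B:[] C:[]
After 4 (process(C)): A:[err] B:[] C:[]
After 5 (send(from=B, to=C, msg='resp')): A:[err] B:[] C:[resp]
After 6 (send(from=C, to=A, msg='data')): A:[err,data] B:[] C:[resp]
After 7 (process(A)): A:[data] B:[] C:[resp]
After 8 (send(from=B, to=C, msg='tick')): A:[data] B:[] C:[resp,tick]
After 9 (process(B)): A:[data] B:[] C:[resp,tick]
After 10 (process(C)): A:[data] B:[] C:[tick]

Answer: data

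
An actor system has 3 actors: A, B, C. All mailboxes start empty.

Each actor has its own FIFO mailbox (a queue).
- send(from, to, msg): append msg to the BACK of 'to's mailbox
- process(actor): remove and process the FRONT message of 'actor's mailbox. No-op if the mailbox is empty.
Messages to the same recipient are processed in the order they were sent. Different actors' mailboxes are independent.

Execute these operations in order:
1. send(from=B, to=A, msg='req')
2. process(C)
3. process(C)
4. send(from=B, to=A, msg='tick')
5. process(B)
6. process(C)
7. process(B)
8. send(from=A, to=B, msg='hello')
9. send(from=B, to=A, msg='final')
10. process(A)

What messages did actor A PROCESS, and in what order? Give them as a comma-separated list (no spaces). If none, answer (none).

Answer: req

Derivation:
After 1 (send(from=B, to=A, msg='req')): A:[req] B:[] C:[]
After 2 (process(C)): A:[req] B:[] C:[]
After 3 (process(C)): A:[req] B:[] C:[]
After 4 (send(from=B, to=A, msg='tick')): A:[req,tick] B:[] C:[]
After 5 (process(B)): A:[req,tick] B:[] C:[]
After 6 (process(C)): A:[req,tick] B:[] C:[]
After 7 (process(B)): A:[req,tick] B:[] C:[]
After 8 (send(from=A, to=B, msg='hello')): A:[req,tick] B:[hello] C:[]
After 9 (send(from=B, to=A, msg='final')): A:[req,tick,final] B:[hello] C:[]
After 10 (process(A)): A:[tick,final] B:[hello] C:[]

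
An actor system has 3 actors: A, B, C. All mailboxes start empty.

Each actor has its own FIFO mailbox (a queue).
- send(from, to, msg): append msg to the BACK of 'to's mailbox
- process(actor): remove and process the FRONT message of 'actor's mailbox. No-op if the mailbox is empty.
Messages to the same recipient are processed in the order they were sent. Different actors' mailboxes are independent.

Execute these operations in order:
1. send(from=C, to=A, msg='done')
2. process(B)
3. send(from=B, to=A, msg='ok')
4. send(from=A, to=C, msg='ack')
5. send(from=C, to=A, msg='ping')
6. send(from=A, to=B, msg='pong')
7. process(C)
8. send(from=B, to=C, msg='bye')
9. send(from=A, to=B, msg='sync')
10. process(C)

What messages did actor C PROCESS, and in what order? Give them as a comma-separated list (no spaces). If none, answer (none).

After 1 (send(from=C, to=A, msg='done')): A:[done] B:[] C:[]
After 2 (process(B)): A:[done] B:[] C:[]
After 3 (send(from=B, to=A, msg='ok')): A:[done,ok] B:[] C:[]
After 4 (send(from=A, to=C, msg='ack')): A:[done,ok] B:[] C:[ack]
After 5 (send(from=C, to=A, msg='ping')): A:[done,ok,ping] B:[] C:[ack]
After 6 (send(from=A, to=B, msg='pong')): A:[done,ok,ping] B:[pong] C:[ack]
After 7 (process(C)): A:[done,ok,ping] B:[pong] C:[]
After 8 (send(from=B, to=C, msg='bye')): A:[done,ok,ping] B:[pong] C:[bye]
After 9 (send(from=A, to=B, msg='sync')): A:[done,ok,ping] B:[pong,sync] C:[bye]
After 10 (process(C)): A:[done,ok,ping] B:[pong,sync] C:[]

Answer: ack,bye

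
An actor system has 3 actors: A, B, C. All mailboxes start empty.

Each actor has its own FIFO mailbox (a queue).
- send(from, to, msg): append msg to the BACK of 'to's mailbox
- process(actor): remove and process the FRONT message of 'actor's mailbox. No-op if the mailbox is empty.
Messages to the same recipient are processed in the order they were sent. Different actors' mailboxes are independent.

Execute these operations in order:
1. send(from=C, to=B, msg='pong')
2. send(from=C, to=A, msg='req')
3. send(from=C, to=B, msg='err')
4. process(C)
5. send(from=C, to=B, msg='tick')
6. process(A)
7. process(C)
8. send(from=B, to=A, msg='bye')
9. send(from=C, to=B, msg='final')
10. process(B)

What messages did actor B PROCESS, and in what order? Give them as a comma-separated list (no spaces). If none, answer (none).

Answer: pong

Derivation:
After 1 (send(from=C, to=B, msg='pong')): A:[] B:[pong] C:[]
After 2 (send(from=C, to=A, msg='req')): A:[req] B:[pong] C:[]
After 3 (send(from=C, to=B, msg='err')): A:[req] B:[pong,err] C:[]
After 4 (process(C)): A:[req] B:[pong,err] C:[]
After 5 (send(from=C, to=B, msg='tick')): A:[req] B:[pong,err,tick] C:[]
After 6 (process(A)): A:[] B:[pong,err,tick] C:[]
After 7 (process(C)): A:[] B:[pong,err,tick] C:[]
After 8 (send(from=B, to=A, msg='bye')): A:[bye] B:[pong,err,tick] C:[]
After 9 (send(from=C, to=B, msg='final')): A:[bye] B:[pong,err,tick,final] C:[]
After 10 (process(B)): A:[bye] B:[err,tick,final] C:[]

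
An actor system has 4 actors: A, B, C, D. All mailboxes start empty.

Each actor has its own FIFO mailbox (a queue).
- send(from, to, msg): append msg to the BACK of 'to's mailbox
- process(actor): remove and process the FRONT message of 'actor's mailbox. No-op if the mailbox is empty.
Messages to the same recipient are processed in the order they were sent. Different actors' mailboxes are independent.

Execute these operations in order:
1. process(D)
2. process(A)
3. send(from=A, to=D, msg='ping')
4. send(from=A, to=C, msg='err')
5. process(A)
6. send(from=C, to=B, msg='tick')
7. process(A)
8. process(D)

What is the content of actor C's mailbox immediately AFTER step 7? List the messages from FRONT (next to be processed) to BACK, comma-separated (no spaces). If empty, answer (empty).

After 1 (process(D)): A:[] B:[] C:[] D:[]
After 2 (process(A)): A:[] B:[] C:[] D:[]
After 3 (send(from=A, to=D, msg='ping')): A:[] B:[] C:[] D:[ping]
After 4 (send(from=A, to=C, msg='err')): A:[] B:[] C:[err] D:[ping]
After 5 (process(A)): A:[] B:[] C:[err] D:[ping]
After 6 (send(from=C, to=B, msg='tick')): A:[] B:[tick] C:[err] D:[ping]
After 7 (process(A)): A:[] B:[tick] C:[err] D:[ping]

err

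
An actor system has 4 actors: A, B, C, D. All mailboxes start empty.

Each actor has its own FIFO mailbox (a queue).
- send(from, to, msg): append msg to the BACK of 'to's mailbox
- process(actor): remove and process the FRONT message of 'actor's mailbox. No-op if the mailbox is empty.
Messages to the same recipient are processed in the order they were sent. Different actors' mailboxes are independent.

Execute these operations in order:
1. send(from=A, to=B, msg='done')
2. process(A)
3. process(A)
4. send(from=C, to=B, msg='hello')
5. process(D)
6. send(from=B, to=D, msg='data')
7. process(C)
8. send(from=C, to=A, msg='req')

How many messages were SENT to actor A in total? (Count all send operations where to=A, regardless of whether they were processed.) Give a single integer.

Answer: 1

Derivation:
After 1 (send(from=A, to=B, msg='done')): A:[] B:[done] C:[] D:[]
After 2 (process(A)): A:[] B:[done] C:[] D:[]
After 3 (process(A)): A:[] B:[done] C:[] D:[]
After 4 (send(from=C, to=B, msg='hello')): A:[] B:[done,hello] C:[] D:[]
After 5 (process(D)): A:[] B:[done,hello] C:[] D:[]
After 6 (send(from=B, to=D, msg='data')): A:[] B:[done,hello] C:[] D:[data]
After 7 (process(C)): A:[] B:[done,hello] C:[] D:[data]
After 8 (send(from=C, to=A, msg='req')): A:[req] B:[done,hello] C:[] D:[data]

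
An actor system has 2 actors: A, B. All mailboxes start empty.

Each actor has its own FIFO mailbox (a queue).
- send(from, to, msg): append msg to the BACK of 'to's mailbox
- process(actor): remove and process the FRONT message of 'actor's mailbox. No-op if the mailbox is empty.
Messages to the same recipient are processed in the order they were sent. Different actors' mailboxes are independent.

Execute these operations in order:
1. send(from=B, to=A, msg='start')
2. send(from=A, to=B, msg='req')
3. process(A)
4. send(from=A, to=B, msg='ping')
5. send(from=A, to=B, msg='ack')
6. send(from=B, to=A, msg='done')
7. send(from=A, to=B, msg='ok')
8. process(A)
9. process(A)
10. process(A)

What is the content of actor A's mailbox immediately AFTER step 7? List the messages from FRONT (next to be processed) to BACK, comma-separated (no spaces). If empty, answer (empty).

After 1 (send(from=B, to=A, msg='start')): A:[start] B:[]
After 2 (send(from=A, to=B, msg='req')): A:[start] B:[req]
After 3 (process(A)): A:[] B:[req]
After 4 (send(from=A, to=B, msg='ping')): A:[] B:[req,ping]
After 5 (send(from=A, to=B, msg='ack')): A:[] B:[req,ping,ack]
After 6 (send(from=B, to=A, msg='done')): A:[done] B:[req,ping,ack]
After 7 (send(from=A, to=B, msg='ok')): A:[done] B:[req,ping,ack,ok]

done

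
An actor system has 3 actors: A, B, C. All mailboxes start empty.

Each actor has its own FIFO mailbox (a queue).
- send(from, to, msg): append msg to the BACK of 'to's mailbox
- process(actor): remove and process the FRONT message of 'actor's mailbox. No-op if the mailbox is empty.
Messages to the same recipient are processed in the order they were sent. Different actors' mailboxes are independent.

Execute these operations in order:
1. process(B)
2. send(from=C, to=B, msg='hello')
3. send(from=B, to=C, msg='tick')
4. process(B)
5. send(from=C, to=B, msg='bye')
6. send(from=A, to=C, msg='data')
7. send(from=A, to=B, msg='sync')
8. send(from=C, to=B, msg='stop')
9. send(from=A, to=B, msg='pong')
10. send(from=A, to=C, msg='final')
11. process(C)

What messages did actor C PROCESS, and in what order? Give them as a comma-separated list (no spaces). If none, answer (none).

After 1 (process(B)): A:[] B:[] C:[]
After 2 (send(from=C, to=B, msg='hello')): A:[] B:[hello] C:[]
After 3 (send(from=B, to=C, msg='tick')): A:[] B:[hello] C:[tick]
After 4 (process(B)): A:[] B:[] C:[tick]
After 5 (send(from=C, to=B, msg='bye')): A:[] B:[bye] C:[tick]
After 6 (send(from=A, to=C, msg='data')): A:[] B:[bye] C:[tick,data]
After 7 (send(from=A, to=B, msg='sync')): A:[] B:[bye,sync] C:[tick,data]
After 8 (send(from=C, to=B, msg='stop')): A:[] B:[bye,sync,stop] C:[tick,data]
After 9 (send(from=A, to=B, msg='pong')): A:[] B:[bye,sync,stop,pong] C:[tick,data]
After 10 (send(from=A, to=C, msg='final')): A:[] B:[bye,sync,stop,pong] C:[tick,data,final]
After 11 (process(C)): A:[] B:[bye,sync,stop,pong] C:[data,final]

Answer: tick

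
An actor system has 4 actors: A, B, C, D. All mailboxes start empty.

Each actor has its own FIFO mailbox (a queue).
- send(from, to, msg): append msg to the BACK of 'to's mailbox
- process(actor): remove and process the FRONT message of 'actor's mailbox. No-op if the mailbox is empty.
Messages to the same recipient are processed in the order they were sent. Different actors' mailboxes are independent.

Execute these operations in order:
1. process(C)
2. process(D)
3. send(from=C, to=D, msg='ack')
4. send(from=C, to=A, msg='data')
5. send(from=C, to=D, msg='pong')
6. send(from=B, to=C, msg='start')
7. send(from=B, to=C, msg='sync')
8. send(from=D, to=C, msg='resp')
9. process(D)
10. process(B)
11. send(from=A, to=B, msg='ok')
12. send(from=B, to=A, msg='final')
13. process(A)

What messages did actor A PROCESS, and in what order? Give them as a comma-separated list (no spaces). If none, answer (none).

Answer: data

Derivation:
After 1 (process(C)): A:[] B:[] C:[] D:[]
After 2 (process(D)): A:[] B:[] C:[] D:[]
After 3 (send(from=C, to=D, msg='ack')): A:[] B:[] C:[] D:[ack]
After 4 (send(from=C, to=A, msg='data')): A:[data] B:[] C:[] D:[ack]
After 5 (send(from=C, to=D, msg='pong')): A:[data] B:[] C:[] D:[ack,pong]
After 6 (send(from=B, to=C, msg='start')): A:[data] B:[] C:[start] D:[ack,pong]
After 7 (send(from=B, to=C, msg='sync')): A:[data] B:[] C:[start,sync] D:[ack,pong]
After 8 (send(from=D, to=C, msg='resp')): A:[data] B:[] C:[start,sync,resp] D:[ack,pong]
After 9 (process(D)): A:[data] B:[] C:[start,sync,resp] D:[pong]
After 10 (process(B)): A:[data] B:[] C:[start,sync,resp] D:[pong]
After 11 (send(from=A, to=B, msg='ok')): A:[data] B:[ok] C:[start,sync,resp] D:[pong]
After 12 (send(from=B, to=A, msg='final')): A:[data,final] B:[ok] C:[start,sync,resp] D:[pong]
After 13 (process(A)): A:[final] B:[ok] C:[start,sync,resp] D:[pong]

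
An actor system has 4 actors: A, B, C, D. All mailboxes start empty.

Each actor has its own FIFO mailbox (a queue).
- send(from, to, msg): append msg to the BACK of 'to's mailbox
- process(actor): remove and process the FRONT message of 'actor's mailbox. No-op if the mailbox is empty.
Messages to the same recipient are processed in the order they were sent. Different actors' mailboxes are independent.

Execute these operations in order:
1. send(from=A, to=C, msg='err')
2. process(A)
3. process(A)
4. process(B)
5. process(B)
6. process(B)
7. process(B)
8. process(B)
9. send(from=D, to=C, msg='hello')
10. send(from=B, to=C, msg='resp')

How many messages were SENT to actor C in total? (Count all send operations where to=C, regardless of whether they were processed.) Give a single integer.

Answer: 3

Derivation:
After 1 (send(from=A, to=C, msg='err')): A:[] B:[] C:[err] D:[]
After 2 (process(A)): A:[] B:[] C:[err] D:[]
After 3 (process(A)): A:[] B:[] C:[err] D:[]
After 4 (process(B)): A:[] B:[] C:[err] D:[]
After 5 (process(B)): A:[] B:[] C:[err] D:[]
After 6 (process(B)): A:[] B:[] C:[err] D:[]
After 7 (process(B)): A:[] B:[] C:[err] D:[]
After 8 (process(B)): A:[] B:[] C:[err] D:[]
After 9 (send(from=D, to=C, msg='hello')): A:[] B:[] C:[err,hello] D:[]
After 10 (send(from=B, to=C, msg='resp')): A:[] B:[] C:[err,hello,resp] D:[]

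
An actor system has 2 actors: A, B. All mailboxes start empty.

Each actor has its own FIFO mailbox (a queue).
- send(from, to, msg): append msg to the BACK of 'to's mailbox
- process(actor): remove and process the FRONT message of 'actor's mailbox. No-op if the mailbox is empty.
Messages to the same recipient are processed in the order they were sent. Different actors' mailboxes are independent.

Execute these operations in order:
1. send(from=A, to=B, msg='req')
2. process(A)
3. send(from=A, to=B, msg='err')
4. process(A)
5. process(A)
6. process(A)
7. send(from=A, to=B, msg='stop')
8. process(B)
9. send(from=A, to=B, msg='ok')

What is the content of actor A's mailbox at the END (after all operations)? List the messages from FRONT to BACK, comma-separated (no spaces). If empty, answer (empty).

Answer: (empty)

Derivation:
After 1 (send(from=A, to=B, msg='req')): A:[] B:[req]
After 2 (process(A)): A:[] B:[req]
After 3 (send(from=A, to=B, msg='err')): A:[] B:[req,err]
After 4 (process(A)): A:[] B:[req,err]
After 5 (process(A)): A:[] B:[req,err]
After 6 (process(A)): A:[] B:[req,err]
After 7 (send(from=A, to=B, msg='stop')): A:[] B:[req,err,stop]
After 8 (process(B)): A:[] B:[err,stop]
After 9 (send(from=A, to=B, msg='ok')): A:[] B:[err,stop,ok]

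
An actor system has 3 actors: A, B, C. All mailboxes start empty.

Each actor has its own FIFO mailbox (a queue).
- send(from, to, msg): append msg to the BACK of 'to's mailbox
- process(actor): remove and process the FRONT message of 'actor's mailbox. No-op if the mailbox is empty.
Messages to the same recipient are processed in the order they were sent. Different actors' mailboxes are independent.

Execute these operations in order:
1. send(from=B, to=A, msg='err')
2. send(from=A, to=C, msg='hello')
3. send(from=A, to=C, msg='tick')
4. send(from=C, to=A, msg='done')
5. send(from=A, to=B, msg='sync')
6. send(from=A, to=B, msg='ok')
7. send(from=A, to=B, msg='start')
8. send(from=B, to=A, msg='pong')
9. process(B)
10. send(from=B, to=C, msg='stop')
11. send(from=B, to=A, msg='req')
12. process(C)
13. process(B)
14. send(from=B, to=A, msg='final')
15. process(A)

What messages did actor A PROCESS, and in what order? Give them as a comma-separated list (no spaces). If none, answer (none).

After 1 (send(from=B, to=A, msg='err')): A:[err] B:[] C:[]
After 2 (send(from=A, to=C, msg='hello')): A:[err] B:[] C:[hello]
After 3 (send(from=A, to=C, msg='tick')): A:[err] B:[] C:[hello,tick]
After 4 (send(from=C, to=A, msg='done')): A:[err,done] B:[] C:[hello,tick]
After 5 (send(from=A, to=B, msg='sync')): A:[err,done] B:[sync] C:[hello,tick]
After 6 (send(from=A, to=B, msg='ok')): A:[err,done] B:[sync,ok] C:[hello,tick]
After 7 (send(from=A, to=B, msg='start')): A:[err,done] B:[sync,ok,start] C:[hello,tick]
After 8 (send(from=B, to=A, msg='pong')): A:[err,done,pong] B:[sync,ok,start] C:[hello,tick]
After 9 (process(B)): A:[err,done,pong] B:[ok,start] C:[hello,tick]
After 10 (send(from=B, to=C, msg='stop')): A:[err,done,pong] B:[ok,start] C:[hello,tick,stop]
After 11 (send(from=B, to=A, msg='req')): A:[err,done,pong,req] B:[ok,start] C:[hello,tick,stop]
After 12 (process(C)): A:[err,done,pong,req] B:[ok,start] C:[tick,stop]
After 13 (process(B)): A:[err,done,pong,req] B:[start] C:[tick,stop]
After 14 (send(from=B, to=A, msg='final')): A:[err,done,pong,req,final] B:[start] C:[tick,stop]
After 15 (process(A)): A:[done,pong,req,final] B:[start] C:[tick,stop]

Answer: err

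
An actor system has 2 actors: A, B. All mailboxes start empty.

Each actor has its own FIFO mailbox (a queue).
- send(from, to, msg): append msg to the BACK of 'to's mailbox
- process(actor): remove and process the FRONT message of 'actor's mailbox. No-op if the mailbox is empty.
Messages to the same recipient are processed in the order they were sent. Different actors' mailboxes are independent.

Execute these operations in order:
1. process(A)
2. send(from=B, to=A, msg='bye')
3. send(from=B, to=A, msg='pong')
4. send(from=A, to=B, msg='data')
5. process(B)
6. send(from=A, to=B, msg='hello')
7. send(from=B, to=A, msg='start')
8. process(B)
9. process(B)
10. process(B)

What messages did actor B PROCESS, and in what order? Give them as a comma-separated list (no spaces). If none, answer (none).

Answer: data,hello

Derivation:
After 1 (process(A)): A:[] B:[]
After 2 (send(from=B, to=A, msg='bye')): A:[bye] B:[]
After 3 (send(from=B, to=A, msg='pong')): A:[bye,pong] B:[]
After 4 (send(from=A, to=B, msg='data')): A:[bye,pong] B:[data]
After 5 (process(B)): A:[bye,pong] B:[]
After 6 (send(from=A, to=B, msg='hello')): A:[bye,pong] B:[hello]
After 7 (send(from=B, to=A, msg='start')): A:[bye,pong,start] B:[hello]
After 8 (process(B)): A:[bye,pong,start] B:[]
After 9 (process(B)): A:[bye,pong,start] B:[]
After 10 (process(B)): A:[bye,pong,start] B:[]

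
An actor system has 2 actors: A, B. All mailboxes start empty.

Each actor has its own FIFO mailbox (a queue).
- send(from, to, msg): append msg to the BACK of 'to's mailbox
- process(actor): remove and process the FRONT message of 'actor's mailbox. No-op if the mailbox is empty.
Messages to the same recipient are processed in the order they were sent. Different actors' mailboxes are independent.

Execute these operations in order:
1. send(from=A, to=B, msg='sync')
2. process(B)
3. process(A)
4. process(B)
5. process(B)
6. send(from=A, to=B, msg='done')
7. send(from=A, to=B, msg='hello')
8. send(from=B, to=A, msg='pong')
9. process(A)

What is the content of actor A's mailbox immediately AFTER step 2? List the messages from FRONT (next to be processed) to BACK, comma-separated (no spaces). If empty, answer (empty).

After 1 (send(from=A, to=B, msg='sync')): A:[] B:[sync]
After 2 (process(B)): A:[] B:[]

(empty)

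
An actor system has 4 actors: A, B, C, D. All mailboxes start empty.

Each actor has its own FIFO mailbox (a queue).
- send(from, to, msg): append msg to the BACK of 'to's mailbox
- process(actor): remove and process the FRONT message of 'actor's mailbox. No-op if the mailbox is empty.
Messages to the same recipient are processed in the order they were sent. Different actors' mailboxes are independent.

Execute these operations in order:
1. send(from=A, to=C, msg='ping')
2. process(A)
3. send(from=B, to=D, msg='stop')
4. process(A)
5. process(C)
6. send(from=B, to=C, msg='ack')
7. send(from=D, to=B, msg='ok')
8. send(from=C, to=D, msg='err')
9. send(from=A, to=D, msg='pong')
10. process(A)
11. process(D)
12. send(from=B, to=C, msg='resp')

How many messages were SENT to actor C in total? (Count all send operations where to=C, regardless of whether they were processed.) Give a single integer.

Answer: 3

Derivation:
After 1 (send(from=A, to=C, msg='ping')): A:[] B:[] C:[ping] D:[]
After 2 (process(A)): A:[] B:[] C:[ping] D:[]
After 3 (send(from=B, to=D, msg='stop')): A:[] B:[] C:[ping] D:[stop]
After 4 (process(A)): A:[] B:[] C:[ping] D:[stop]
After 5 (process(C)): A:[] B:[] C:[] D:[stop]
After 6 (send(from=B, to=C, msg='ack')): A:[] B:[] C:[ack] D:[stop]
After 7 (send(from=D, to=B, msg='ok')): A:[] B:[ok] C:[ack] D:[stop]
After 8 (send(from=C, to=D, msg='err')): A:[] B:[ok] C:[ack] D:[stop,err]
After 9 (send(from=A, to=D, msg='pong')): A:[] B:[ok] C:[ack] D:[stop,err,pong]
After 10 (process(A)): A:[] B:[ok] C:[ack] D:[stop,err,pong]
After 11 (process(D)): A:[] B:[ok] C:[ack] D:[err,pong]
After 12 (send(from=B, to=C, msg='resp')): A:[] B:[ok] C:[ack,resp] D:[err,pong]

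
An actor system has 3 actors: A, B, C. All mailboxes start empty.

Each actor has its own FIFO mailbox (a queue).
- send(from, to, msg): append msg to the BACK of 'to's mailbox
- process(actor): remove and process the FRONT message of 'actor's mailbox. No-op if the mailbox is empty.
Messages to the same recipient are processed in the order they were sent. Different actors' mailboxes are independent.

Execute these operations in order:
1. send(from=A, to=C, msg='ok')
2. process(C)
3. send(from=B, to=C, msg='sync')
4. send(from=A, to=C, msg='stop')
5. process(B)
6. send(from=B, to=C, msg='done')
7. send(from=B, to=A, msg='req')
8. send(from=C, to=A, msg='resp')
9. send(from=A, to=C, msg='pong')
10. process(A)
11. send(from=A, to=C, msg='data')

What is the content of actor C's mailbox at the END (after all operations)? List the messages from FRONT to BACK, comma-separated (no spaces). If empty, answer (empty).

Answer: sync,stop,done,pong,data

Derivation:
After 1 (send(from=A, to=C, msg='ok')): A:[] B:[] C:[ok]
After 2 (process(C)): A:[] B:[] C:[]
After 3 (send(from=B, to=C, msg='sync')): A:[] B:[] C:[sync]
After 4 (send(from=A, to=C, msg='stop')): A:[] B:[] C:[sync,stop]
After 5 (process(B)): A:[] B:[] C:[sync,stop]
After 6 (send(from=B, to=C, msg='done')): A:[] B:[] C:[sync,stop,done]
After 7 (send(from=B, to=A, msg='req')): A:[req] B:[] C:[sync,stop,done]
After 8 (send(from=C, to=A, msg='resp')): A:[req,resp] B:[] C:[sync,stop,done]
After 9 (send(from=A, to=C, msg='pong')): A:[req,resp] B:[] C:[sync,stop,done,pong]
After 10 (process(A)): A:[resp] B:[] C:[sync,stop,done,pong]
After 11 (send(from=A, to=C, msg='data')): A:[resp] B:[] C:[sync,stop,done,pong,data]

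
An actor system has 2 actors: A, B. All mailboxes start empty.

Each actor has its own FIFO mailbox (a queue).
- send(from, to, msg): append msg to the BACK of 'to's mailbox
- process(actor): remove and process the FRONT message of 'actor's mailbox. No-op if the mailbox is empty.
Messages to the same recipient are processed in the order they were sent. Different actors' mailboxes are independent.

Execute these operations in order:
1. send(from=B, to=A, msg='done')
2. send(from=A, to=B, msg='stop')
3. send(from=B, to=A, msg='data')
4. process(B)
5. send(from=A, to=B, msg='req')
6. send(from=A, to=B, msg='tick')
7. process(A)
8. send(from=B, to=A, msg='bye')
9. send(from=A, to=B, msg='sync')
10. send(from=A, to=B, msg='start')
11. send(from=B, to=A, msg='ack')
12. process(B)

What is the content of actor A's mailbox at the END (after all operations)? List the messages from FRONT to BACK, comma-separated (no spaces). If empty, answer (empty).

Answer: data,bye,ack

Derivation:
After 1 (send(from=B, to=A, msg='done')): A:[done] B:[]
After 2 (send(from=A, to=B, msg='stop')): A:[done] B:[stop]
After 3 (send(from=B, to=A, msg='data')): A:[done,data] B:[stop]
After 4 (process(B)): A:[done,data] B:[]
After 5 (send(from=A, to=B, msg='req')): A:[done,data] B:[req]
After 6 (send(from=A, to=B, msg='tick')): A:[done,data] B:[req,tick]
After 7 (process(A)): A:[data] B:[req,tick]
After 8 (send(from=B, to=A, msg='bye')): A:[data,bye] B:[req,tick]
After 9 (send(from=A, to=B, msg='sync')): A:[data,bye] B:[req,tick,sync]
After 10 (send(from=A, to=B, msg='start')): A:[data,bye] B:[req,tick,sync,start]
After 11 (send(from=B, to=A, msg='ack')): A:[data,bye,ack] B:[req,tick,sync,start]
After 12 (process(B)): A:[data,bye,ack] B:[tick,sync,start]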